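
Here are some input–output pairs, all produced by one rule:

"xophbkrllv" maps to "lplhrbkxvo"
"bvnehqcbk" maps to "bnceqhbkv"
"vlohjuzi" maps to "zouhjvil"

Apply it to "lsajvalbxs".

What's happening: take characters alternately from the front and the back (1st, last, 2nd, 2nd-last, ...), then move the first 3 characters to the end (rotate left by 3).
Starting from "lsajvalbxs": after the first operation, "lssxabjlva"; after the second, "xabjlvalss".

xabjlvalss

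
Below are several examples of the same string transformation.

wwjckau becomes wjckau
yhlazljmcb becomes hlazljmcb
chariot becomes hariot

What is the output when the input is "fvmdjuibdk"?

vmdjuibdk

What's happening: delete the first character.
On "fvmdjuibdk" that produces "vmdjuibdk".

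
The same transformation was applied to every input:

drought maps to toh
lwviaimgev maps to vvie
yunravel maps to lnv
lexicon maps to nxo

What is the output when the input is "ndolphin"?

Rule — move the last character to the front, then keep one character in every 3, starting at position 1 (positions 1st, 4th, 7th, ...).
For "ndolphin" the result is "noh".

noh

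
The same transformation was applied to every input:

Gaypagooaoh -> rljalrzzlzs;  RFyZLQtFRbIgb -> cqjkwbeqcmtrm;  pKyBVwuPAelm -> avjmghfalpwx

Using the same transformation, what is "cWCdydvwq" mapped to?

nhnojoghb

Each output is the input with this applied: shift every letter 11 places forward in the alphabet (wrapping around), then convert every letter to lowercase.
Working it through for "cWCdydvwq": intermediate "nHNojoghb", final "nhnojoghb".
(Check on "pKyBVwuPAelm": → "aVjMGhfALpwx" → "avjmghfalpwx" ✓)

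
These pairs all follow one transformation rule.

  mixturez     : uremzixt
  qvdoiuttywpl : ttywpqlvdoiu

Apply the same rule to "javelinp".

linjpave

In each case the input is transformed by: swap the first and last characters, then swap the front and back halves of the string.
On "javelinp" that produces "linjpave".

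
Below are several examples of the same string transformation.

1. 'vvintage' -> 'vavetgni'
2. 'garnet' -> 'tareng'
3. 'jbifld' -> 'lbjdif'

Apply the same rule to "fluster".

In each case the input is transformed by: sort the characters into reverse alphabetical order, then take characters alternately from the front and the back (1st, last, 2nd, 2nd-last, ...).
Working it through for "fluster": intermediate "utsrlfe", final "uetfslr".

uetfslr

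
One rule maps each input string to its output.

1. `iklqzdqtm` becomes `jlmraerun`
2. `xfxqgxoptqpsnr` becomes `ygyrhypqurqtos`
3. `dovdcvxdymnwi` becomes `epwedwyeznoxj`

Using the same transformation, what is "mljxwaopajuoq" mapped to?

nmkyxbpqbkvpr

Each output is the input with this applied: shift every letter 1 place forward in the alphabet (wrapping around).
For "mljxwaopajuoq" the result is "nmkyxbpqbkvpr".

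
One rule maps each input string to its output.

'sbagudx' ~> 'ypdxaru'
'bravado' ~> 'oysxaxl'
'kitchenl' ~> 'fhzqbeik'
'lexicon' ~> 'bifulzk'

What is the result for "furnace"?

Each output is the input with this applied: swap each adjacent pair of characters (1↔2, 3↔4, ...), then shift every letter 3 places backward in the alphabet (wrapping around).
For "furnace", step one produces "ufnrcae"; step two turns that into "rckozxb".

rckozxb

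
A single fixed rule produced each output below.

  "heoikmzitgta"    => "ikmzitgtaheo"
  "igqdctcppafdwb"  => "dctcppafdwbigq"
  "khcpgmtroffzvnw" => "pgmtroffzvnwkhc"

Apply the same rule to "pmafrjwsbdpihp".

frjwsbdpihppma

Each output is the input with this applied: move the first 3 characters to the end (rotate left by 3).
Applying that to "pmafrjwsbdpihp" gives "frjwsbdpihppma".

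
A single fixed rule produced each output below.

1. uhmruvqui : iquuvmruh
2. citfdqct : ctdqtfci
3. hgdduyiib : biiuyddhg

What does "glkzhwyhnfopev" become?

evopnfyhhwkzgl

What's happening: swap each adjacent pair of characters (1↔2, 3↔4, ...), then reverse the string.
"glkzhwyhnfopev" → "evopnfyhhwkzgl".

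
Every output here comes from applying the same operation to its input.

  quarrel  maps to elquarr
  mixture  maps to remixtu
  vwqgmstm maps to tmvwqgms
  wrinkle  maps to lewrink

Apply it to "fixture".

refixtu

Each output is the input with this applied: move the last 2 characters to the front (rotate right by 2).
For "fixture" the result is "refixtu".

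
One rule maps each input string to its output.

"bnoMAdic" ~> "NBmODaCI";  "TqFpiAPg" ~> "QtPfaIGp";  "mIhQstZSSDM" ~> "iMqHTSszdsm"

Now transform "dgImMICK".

GDMiimkc

The transformation: swap each adjacent pair of characters (1↔2, 3↔4, ...), then flip the case of every letter.
For "dgImMICK", step one produces "gdmIIMKC"; step two turns that into "GDMiimkc".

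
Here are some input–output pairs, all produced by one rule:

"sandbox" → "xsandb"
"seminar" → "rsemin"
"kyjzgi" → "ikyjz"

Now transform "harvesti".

iharves

The pattern: move the last character to the front, then delete the last character.
Applying both steps to "harvesti": "iharvest", then "iharves".
(Check on "seminar": → "rsemina" → "rsemin" ✓)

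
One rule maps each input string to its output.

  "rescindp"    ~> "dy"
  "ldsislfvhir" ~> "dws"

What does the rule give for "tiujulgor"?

fwc

The pattern: keep one character in every 3, starting at position 3 (positions 3rd, 6th, 9th, ...), then shift every letter 11 places forward in the alphabet (wrapping around).
Starting from "tiujulgor": after the first operation, "ulr"; after the second, "fwc".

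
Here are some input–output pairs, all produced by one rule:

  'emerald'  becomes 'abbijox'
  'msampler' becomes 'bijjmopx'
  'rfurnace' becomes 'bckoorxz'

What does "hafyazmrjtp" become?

Rule — shift every letter 3 places backward in the alphabet (wrapping around), then sort the characters into alphabetical order.
Working it through for "hafyazmrjtp": intermediate "excvxwjogqm", final "cegjmoqvwxx".

cegjmoqvwxx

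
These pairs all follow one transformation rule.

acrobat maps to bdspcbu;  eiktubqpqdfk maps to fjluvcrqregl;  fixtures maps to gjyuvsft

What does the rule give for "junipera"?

Each output is the input with this applied: shift every letter 1 place forward in the alphabet (wrapping around).
Applying that to "junipera" gives "kvojqfsb".

kvojqfsb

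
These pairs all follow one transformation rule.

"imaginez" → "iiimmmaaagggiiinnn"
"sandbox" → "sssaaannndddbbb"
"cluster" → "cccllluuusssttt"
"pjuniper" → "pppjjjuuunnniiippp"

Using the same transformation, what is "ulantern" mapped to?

In each case the input is transformed by: delete the last 2 characters, then repeat every character 3 times.
For "ulantern", step one produces "ulante"; step two turns that into "uuulllaaannnttteee".

uuulllaaannnttteee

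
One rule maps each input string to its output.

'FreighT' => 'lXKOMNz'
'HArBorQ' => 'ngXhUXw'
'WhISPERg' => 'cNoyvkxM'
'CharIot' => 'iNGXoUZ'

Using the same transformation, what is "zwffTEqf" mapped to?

The transformation: shift every letter 6 places forward in the alphabet (wrapping around), then flip the case of every letter.
Applying both steps to "zwffTEqf": "fcllZKwl", then "FCLLzkWL".

FCLLzkWL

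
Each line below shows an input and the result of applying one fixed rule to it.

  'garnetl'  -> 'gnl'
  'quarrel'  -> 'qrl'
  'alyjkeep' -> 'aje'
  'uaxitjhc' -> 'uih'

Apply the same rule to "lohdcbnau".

ldn

The pattern: keep one character in every 3, starting at position 1 (positions 1st, 4th, 7th, ...).
For "lohdcbnau" the result is "ldn".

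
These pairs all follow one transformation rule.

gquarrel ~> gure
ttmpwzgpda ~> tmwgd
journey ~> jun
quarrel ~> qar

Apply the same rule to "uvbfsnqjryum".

Looking at the pairs, the operation is to swap each adjacent pair of characters (1↔2, 3↔4, ...), then keep every other character starting from the second (positions 2nd, 4th, 6th, ...).
On "uvbfsnqjryum": the first step gives "vufbnsjqyrmu", and the second then gives "ubsqru".
(Check on "journey": → "ojrueny" → "jun" ✓)

ubsqru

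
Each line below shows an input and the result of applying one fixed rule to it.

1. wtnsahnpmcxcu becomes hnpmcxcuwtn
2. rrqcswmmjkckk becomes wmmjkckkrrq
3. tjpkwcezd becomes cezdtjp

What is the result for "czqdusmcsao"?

Rule — move the first 3 characters to the end (rotate left by 3), then delete the first 2 characters.
Starting from "czqdusmcsao": after the first operation, "dusmcsaoczq"; after the second, "smcsaoczq".

smcsaoczq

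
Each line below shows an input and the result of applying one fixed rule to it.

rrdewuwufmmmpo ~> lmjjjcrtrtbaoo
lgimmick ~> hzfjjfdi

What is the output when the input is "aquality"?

The pattern: shift every letter 3 places backward in the alphabet (wrapping around), then reverse the string.
On "aquality": the first step gives "xnrxifqv", and the second then gives "vqfixrnx".

vqfixrnx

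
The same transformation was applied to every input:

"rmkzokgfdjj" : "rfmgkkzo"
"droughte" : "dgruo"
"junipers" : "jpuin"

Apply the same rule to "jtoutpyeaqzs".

jateoyupt

Each output is the input with this applied: delete the last 3 characters, then take characters alternately from the front and the back (1st, last, 2nd, 2nd-last, ...).
Applying both steps to "jtoutpyeaqzs": "jtoutpyea", then "jateoyupt".
(Check on "droughte": → "droug" → "dgruo" ✓)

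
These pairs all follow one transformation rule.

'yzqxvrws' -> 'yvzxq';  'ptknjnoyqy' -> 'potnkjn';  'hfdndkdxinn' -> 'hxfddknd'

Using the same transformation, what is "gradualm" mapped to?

Looking at the pairs, the operation is to delete the last 3 characters, then take characters alternately from the front and the back (1st, last, 2nd, 2nd-last, ...).
On "gradualm": the first step gives "gradu", and the second then gives "gurda".

gurda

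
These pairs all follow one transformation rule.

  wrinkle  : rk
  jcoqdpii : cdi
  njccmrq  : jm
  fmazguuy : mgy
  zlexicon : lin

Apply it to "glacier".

li

The pattern: keep one character in every 3, starting at position 2 (positions 2nd, 5th, 8th, ...).
On "glacier" that produces "li".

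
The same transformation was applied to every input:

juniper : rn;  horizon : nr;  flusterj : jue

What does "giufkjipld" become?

Looking at the pairs, the operation is to move the last 2 characters to the front (rotate right by 2), then keep one character in every 3, starting at position 2 (positions 2nd, 5th, 8th, ...).
For "giufkjipld", step one produces "ldgiufkjip"; step two turns that into "duj".

duj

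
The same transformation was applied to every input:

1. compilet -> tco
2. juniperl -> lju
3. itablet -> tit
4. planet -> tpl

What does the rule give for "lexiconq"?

The transformation: move the first 2 characters to the end (rotate left by 2), then keep only the last 3 characters.
For "lexiconq", step one produces "xiconqle"; step two turns that into "qle".

qle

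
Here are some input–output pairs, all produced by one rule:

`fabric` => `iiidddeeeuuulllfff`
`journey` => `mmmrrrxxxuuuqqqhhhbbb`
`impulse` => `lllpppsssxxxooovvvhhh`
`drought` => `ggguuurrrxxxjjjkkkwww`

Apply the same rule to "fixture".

iiilllaaawwwxxxuuuhhh

The rule is to repeat every character 3 times, then shift every letter 3 places forward in the alphabet (wrapping around).
For "fixture", step one produces "fffiiixxxtttuuurrreee"; step two turns that into "iiilllaaawwwxxxuuuhhh".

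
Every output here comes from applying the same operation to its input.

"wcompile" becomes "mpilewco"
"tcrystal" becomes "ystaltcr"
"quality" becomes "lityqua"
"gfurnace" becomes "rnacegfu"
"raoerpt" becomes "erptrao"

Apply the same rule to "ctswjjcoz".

The rule is to move the first 3 characters to the end (rotate left by 3).
"ctswjjcoz" → "wjjcozcts".

wjjcozcts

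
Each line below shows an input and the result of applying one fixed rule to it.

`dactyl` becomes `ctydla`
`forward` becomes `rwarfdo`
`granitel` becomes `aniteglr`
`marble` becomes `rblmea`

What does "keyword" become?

yworkde

What's happening: swap the first and last characters, then move the first 2 characters to the end (rotate left by 2).
"keyword" → "deywork" → "yworkde".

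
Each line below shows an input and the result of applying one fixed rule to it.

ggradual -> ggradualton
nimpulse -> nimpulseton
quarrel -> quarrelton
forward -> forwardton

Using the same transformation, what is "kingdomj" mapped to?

The rule is to append "ton".
Doing the same to "kingdomj": "kingdomjton".

kingdomjton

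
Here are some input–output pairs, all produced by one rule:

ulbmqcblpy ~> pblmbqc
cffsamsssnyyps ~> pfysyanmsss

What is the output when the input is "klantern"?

The transformation: take characters alternately from the front and the back (1st, last, 2nd, 2nd-last, ...), then delete the first 3 characters.
"klantern" → "knlraent" → "raent".

raent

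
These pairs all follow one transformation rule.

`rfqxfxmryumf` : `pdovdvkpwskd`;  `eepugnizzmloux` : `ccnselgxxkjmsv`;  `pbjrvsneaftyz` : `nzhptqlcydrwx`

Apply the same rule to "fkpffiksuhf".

What's happening: shift every letter 2 places backward in the alphabet (wrapping around).
Doing the same to "fkpffiksuhf": "dinddgiqsfd".

dinddgiqsfd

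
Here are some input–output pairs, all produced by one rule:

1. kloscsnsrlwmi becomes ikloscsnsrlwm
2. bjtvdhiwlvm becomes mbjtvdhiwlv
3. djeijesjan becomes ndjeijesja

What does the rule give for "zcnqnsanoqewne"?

Looking at the pairs, the operation is to move the last character to the front.
On "zcnqnsanoqewne" that produces "ezcnqnsanoqewn".

ezcnqnsanoqewn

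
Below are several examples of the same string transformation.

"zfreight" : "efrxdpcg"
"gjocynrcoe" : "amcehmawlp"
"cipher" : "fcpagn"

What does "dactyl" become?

Looking at the pairs, the operation is to move the last 3 characters to the front (rotate right by 3), then shift every letter 2 places backward in the alphabet (wrapping around).
Doing the same to "dactyl": "rwjbya".
(Check on "gjocynrcoe": → "coegjocynr" → "amcehmawlp" ✓)

rwjbya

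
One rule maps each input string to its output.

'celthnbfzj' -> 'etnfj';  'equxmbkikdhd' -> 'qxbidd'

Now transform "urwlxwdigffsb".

rlwifs

Each output is the input with this applied: keep every other character starting from the second (positions 2nd, 4th, 6th, ...).
On "urwlxwdigffsb" that produces "rlwifs".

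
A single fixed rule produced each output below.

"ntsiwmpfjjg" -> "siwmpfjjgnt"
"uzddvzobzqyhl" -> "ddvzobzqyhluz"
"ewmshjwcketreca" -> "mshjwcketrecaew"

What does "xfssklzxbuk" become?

ssklzxbukxf

Looking at the pairs, the operation is to move the first 2 characters to the end (rotate left by 2).
So "xfssklzxbuk" becomes "ssklzxbukxf".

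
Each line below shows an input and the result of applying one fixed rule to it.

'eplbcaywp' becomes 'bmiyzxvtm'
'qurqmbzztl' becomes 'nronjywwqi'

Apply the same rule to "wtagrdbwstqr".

What's happening: shift every letter 3 places backward in the alphabet (wrapping around).
Doing the same to "wtagrdbwstqr": "tqxdoaytpqno".

tqxdoaytpqno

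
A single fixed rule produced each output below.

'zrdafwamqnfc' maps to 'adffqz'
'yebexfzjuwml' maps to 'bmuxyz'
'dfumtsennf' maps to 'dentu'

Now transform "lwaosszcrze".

aelrsz

Rule — keep every other character starting from the first (positions 1st, 3rd, 5th, ...), then sort the characters into alphabetical order.
Applying that to "lwaosszcrze" gives "aelrsz".
(Check on "dfumtsennf": → "duten" → "dentu" ✓)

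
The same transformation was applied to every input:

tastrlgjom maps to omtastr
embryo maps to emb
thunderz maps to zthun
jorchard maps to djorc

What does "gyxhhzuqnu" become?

What's happening: swap the front and back halves of the string, then delete the first 3 characters.
On "gyxhhzuqnu": the first step gives "zuqnugyxhh", and the second then gives "nugyxhh".

nugyxhh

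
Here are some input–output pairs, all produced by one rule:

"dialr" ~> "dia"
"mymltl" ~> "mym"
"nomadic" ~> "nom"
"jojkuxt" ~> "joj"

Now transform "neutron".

The transformation: keep only the first 3 characters.
For "neutron" the result is "neu".

neu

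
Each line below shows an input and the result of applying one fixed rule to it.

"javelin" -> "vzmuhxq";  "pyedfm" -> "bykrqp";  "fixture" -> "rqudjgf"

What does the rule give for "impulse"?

uqyebxg

What's happening: shift every letter 12 places forward in the alphabet (wrapping around), then take characters alternately from the front and the back (1st, last, 2nd, 2nd-last, ...).
For "impulse" the result is "uqyebxg".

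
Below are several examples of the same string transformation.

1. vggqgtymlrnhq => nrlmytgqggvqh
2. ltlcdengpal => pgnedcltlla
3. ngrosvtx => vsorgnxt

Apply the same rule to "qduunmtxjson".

The pattern: move the last 2 characters to the front (rotate right by 2), then reverse the string.
Starting from "qduunmtxjson": after the first operation, "onqduunmtxjs"; after the second, "sjxtmnuudqno".

sjxtmnuudqno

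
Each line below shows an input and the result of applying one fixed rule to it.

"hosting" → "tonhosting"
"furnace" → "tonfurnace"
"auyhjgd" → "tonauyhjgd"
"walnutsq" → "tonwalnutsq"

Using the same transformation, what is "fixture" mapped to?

Looking at the pairs, the operation is to prepend "ton".
For "fixture" the result is "tonfixture".

tonfixture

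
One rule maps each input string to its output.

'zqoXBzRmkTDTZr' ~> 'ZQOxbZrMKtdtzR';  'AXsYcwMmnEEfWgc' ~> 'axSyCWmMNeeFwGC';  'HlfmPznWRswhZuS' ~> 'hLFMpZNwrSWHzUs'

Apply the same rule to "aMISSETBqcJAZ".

AmissetbQCjaz

Rule — flip the case of every letter.
"aMISSETBqcJAZ" → "AmissetbQCjaz".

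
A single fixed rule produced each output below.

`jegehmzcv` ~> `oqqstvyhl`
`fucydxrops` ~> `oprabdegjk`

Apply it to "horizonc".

otuzaadl

In each case the input is transformed by: sort the characters into alphabetical order, then shift every letter 12 places forward in the alphabet (wrapping around).
Working it through for "horizonc": intermediate "chinoorz", final "otuzaadl".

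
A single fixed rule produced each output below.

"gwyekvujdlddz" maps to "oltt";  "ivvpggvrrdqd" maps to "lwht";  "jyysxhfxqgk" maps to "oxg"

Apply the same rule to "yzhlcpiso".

The pattern: keep one character in every 3, starting at position 3 (positions 3rd, 6th, 9th, ...), then shift every letter 10 places backward in the alphabet (wrapping around).
For "yzhlcpiso" the result is "xfe".

xfe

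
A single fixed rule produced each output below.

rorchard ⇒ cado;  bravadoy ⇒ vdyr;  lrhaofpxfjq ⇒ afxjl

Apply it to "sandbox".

Looking at the pairs, the operation is to move the first 2 characters to the end (rotate left by 2), then keep every other character starting from the second (positions 2nd, 4th, 6th, ...).
Working it through for "sandbox": intermediate "ndboxsa", final "dos".

dos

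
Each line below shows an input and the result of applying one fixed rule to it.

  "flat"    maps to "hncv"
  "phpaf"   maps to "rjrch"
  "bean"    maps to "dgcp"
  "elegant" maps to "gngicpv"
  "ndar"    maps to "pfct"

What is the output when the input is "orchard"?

Rule — shift every letter 2 places forward in the alphabet (wrapping around).
For "orchard" the result is "qtejctf".

qtejctf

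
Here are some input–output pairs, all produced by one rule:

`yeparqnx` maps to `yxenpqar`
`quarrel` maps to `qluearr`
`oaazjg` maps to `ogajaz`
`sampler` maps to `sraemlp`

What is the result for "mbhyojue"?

Each output is the input with this applied: take characters alternately from the front and the back (1st, last, 2nd, 2nd-last, ...).
So "mbhyojue" becomes "mebuhjyo".

mebuhjyo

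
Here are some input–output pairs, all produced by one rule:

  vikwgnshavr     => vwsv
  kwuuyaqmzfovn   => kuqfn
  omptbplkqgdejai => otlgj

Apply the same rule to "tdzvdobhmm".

The rule is to keep one character in every 3, starting at position 1 (positions 1st, 4th, 7th, ...).
Applying that to "tdzvdobhmm" gives "tvbm".

tvbm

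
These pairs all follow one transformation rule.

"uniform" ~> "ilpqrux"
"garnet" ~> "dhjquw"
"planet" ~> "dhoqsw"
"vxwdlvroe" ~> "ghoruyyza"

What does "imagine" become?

dhjllpq

Looking at the pairs, the operation is to sort the characters into alphabetical order, then shift every letter 3 places forward in the alphabet (wrapping around).
Working it through for "imagine": intermediate "aegiimn", final "dhjllpq".
(Check on "planet": → "aelnpt" → "dhoqsw" ✓)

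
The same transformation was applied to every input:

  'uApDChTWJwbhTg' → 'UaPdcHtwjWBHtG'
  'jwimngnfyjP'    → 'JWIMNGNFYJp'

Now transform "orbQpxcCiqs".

In each case the input is transformed by: flip the case of every letter.
So "orbQpxcCiqs" becomes "ORBqPXCcIQS".

ORBqPXCcIQS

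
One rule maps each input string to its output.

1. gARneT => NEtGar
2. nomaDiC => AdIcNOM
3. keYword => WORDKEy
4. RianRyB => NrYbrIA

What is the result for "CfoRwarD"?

In each case the input is transformed by: move the first 3 characters to the end (rotate left by 3), then flip the case of every letter.
Applying both steps to "CfoRwarD": "RwarDCfo", then "rWARdcFO".

rWARdcFO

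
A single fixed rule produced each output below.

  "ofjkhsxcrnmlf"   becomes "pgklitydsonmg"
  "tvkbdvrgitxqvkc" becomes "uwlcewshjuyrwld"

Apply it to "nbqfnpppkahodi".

The pattern: shift every letter 1 place forward in the alphabet (wrapping around).
Applying that to "nbqfnpppkahodi" gives "ocrgoqqqlbipej".

ocrgoqqqlbipej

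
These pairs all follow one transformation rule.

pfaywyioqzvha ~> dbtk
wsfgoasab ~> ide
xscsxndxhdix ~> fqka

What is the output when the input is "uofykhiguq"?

What's happening: shift every letter 3 places forward in the alphabet (wrapping around), then keep one character in every 3, starting at position 3 (positions 3rd, 6th, 9th, ...).
Working it through for "uofykhiguq": intermediate "xribnkljxt", final "ikx".

ikx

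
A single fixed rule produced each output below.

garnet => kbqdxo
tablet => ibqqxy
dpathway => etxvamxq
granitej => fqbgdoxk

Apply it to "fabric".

ofzcxy

Each output is the input with this applied: swap the front and back halves of the string, then shift every letter 3 places backward in the alphabet (wrapping around).
"fabric" → "ofzcxy".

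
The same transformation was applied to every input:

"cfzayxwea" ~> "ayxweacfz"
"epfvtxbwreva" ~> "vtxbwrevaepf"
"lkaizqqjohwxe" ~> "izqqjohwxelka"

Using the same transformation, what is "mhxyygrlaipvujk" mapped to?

The transformation: move the first 3 characters to the end (rotate left by 3).
Applying that to "mhxyygrlaipvujk" gives "yygrlaipvujkmhx".

yygrlaipvujkmhx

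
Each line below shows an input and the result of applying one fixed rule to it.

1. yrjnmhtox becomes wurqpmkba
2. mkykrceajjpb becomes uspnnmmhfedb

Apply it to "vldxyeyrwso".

zyvurohgbba

Looking at the pairs, the operation is to shift every letter 3 places forward in the alphabet (wrapping around), then sort the characters into reverse alphabetical order.
"vldxyeyrwso" → "yogabhbuzvr" → "zyvurohgbba".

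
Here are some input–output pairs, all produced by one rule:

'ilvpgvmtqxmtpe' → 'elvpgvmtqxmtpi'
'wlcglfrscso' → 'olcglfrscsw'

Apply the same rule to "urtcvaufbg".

In each case the input is transformed by: swap the first and last characters.
Doing the same to "urtcvaufbg": "grtcvaufbu".

grtcvaufbu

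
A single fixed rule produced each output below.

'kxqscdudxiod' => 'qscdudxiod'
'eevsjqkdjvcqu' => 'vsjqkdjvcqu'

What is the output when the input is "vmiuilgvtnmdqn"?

The transformation: delete the first 2 characters.
For "vmiuilgvtnmdqn" the result is "iuilgvtnmdqn".

iuilgvtnmdqn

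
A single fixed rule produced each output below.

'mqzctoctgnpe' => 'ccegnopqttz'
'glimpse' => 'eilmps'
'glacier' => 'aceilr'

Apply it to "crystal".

alrsty

In each case the input is transformed by: delete the first character, then sort the characters into alphabetical order.
Working it through for "crystal": intermediate "rystal", final "alrsty".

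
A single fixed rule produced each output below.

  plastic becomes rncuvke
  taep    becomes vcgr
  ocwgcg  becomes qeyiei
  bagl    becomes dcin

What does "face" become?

hceg

The pattern: shift every letter 2 places forward in the alphabet (wrapping around).
"face" → "hceg".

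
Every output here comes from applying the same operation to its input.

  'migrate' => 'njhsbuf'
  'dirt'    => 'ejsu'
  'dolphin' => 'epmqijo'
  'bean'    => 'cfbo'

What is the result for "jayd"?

kbze

What's happening: shift every letter 1 place forward in the alphabet (wrapping around).
On "jayd" that produces "kbze".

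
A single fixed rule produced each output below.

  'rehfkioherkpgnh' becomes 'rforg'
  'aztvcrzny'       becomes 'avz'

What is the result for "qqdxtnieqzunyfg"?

The rule is to keep one character in every 3, starting at position 1 (positions 1st, 4th, 7th, ...).
For "qqdxtnieqzunyfg" the result is "qxizy".

qxizy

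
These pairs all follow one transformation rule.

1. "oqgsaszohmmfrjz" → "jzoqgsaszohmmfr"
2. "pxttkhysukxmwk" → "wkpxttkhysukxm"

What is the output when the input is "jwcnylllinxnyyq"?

yqjwcnylllinxny

Rule — move the last 2 characters to the front (rotate right by 2).
"jwcnylllinxnyyq" → "yqjwcnylllinxny".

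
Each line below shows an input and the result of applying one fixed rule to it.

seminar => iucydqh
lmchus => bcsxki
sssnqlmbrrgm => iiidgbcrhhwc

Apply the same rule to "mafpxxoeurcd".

In each case the input is transformed by: shift every letter 10 places backward in the alphabet (wrapping around).
"mafpxxoeurcd" → "cqvfnneukhst".

cqvfnneukhst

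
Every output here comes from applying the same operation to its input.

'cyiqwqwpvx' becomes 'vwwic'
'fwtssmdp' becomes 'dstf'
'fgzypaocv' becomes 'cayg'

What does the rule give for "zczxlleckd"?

kelzz

Looking at the pairs, the operation is to reverse the string, then keep every other character starting from the second (positions 2nd, 4th, 6th, ...).
Applying both steps to "zczxlleckd": "dkcellxzcz", then "kelzz".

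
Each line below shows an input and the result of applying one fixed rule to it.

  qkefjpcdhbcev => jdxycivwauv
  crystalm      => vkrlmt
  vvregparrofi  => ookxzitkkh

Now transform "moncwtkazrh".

fhgvpmdts

Each output is the input with this applied: shift every letter 7 places backward in the alphabet (wrapping around), then delete the last 2 characters.
Starting from "moncwtkazrh": after the first operation, "fhgvpmdtska"; after the second, "fhgvpmdts".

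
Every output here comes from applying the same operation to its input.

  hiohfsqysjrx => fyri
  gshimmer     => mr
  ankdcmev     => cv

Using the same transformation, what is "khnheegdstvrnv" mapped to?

edvv

In each case the input is transformed by: move the first 2 characters to the end (rotate left by 2), then keep one character in every 3, starting at position 3 (positions 3rd, 6th, 9th, ...).
"khnheegdstvrnv" → "edvv".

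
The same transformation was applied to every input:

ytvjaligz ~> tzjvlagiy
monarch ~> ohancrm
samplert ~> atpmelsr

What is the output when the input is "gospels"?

ospsleg

Looking at the pairs, the operation is to swap the first and last characters, then swap each adjacent pair of characters (1↔2, 3↔4, ...).
Applying both steps to "gospels": "sospelg", then "ospsleg".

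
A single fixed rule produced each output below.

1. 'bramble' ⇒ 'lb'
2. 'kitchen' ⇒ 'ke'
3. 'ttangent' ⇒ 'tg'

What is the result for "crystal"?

Each output is the input with this applied: sort the characters into reverse alphabetical order, then keep one character in every 3, starting at position 3 (positions 3rd, 6th, 9th, ...).
Starting from "crystal": after the first operation, "ytsrlca"; after the second, "sc".

sc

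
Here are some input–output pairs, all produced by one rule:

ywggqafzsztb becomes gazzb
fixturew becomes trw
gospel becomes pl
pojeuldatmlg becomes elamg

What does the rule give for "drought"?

uh

The pattern: keep every other character starting from the second (positions 2nd, 4th, 6th, ...), then delete the first character.
Working it through for "drought": intermediate "ruh", final "uh".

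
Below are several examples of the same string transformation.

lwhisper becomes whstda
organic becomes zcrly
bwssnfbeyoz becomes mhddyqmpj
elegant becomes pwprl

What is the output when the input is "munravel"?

The rule is to delete the last 2 characters, then shift every letter 11 places forward in the alphabet (wrapping around).
Working it through for "munravel": intermediate "munrav", final "xfyclg".

xfyclg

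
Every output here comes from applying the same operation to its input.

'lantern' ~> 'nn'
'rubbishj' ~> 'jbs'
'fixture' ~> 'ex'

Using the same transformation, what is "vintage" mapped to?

In each case the input is transformed by: move the last 2 characters to the front (rotate right by 2), then keep one character in every 3, starting at position 2 (positions 2nd, 5th, 8th, ...).
On "vintage": the first step gives "gevinta", and the second then gives "en".

en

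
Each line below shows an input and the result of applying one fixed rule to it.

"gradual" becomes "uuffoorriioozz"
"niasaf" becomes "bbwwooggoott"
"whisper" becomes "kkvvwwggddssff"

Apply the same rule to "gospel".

uuccggddsszz

What's happening: shift every letter 12 places backward in the alphabet (wrapping around), then double every character.
For "gospel", step one produces "ucgdsz"; step two turns that into "uuccggddsszz".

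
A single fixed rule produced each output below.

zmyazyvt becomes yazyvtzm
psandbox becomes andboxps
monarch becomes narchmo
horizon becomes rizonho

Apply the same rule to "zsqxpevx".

The rule is to move the first 2 characters to the end (rotate left by 2).
On "zsqxpevx" that produces "qxpevxzs".

qxpevxzs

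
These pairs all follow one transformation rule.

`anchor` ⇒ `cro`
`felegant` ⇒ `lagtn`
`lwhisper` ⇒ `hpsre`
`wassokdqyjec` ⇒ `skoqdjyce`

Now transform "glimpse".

ispe

In each case the input is transformed by: swap each adjacent pair of characters (1↔2, 3↔4, ...), then delete the first 3 characters.
Applying both steps to "glimpse": "lgmispe", then "ispe".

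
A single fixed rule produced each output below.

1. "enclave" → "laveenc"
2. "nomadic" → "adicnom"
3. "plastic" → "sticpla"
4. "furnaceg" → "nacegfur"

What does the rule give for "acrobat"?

Rule — move the first 3 characters to the end (rotate left by 3).
"acrobat" → "obatacr".

obatacr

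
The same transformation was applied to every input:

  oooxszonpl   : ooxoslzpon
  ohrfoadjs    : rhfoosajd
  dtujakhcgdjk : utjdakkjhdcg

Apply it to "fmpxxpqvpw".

pmxfxwppqv

The pattern: move the first 2 characters to the end (rotate left by 2), then take characters alternately from the front and the back (1st, last, 2nd, 2nd-last, ...).
Working it through for "fmpxxpqvpw": intermediate "pxxpqvpwfm", final "pmxfxwppqv".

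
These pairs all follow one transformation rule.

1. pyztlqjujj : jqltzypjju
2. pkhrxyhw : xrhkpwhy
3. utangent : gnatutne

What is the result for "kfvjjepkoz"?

pejjvfkzok

What's happening: reverse the string, then move the first 3 characters to the end (rotate left by 3).
Applying both steps to "kfvjjepkoz": "zokpejjvfk", then "pejjvfkzok".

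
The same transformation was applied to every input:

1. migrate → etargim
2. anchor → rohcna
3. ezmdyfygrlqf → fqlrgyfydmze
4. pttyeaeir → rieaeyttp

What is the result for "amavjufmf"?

fmfujvama

Each output is the input with this applied: reverse the string.
For "amavjufmf" the result is "fmfujvama".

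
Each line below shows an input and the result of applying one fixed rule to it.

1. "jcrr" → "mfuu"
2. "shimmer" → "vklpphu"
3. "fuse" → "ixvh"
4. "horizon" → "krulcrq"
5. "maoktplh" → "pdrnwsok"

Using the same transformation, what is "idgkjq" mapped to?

lgjnmt

Each output is the input with this applied: shift every letter 3 places forward in the alphabet (wrapping around).
For "idgkjq" the result is "lgjnmt".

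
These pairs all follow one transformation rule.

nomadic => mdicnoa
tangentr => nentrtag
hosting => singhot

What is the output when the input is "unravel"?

rveluna

The rule is to move the first 3 characters to the end (rotate left by 3), then swap the first and last characters.
"unravel" → "avelunr" → "rveluna".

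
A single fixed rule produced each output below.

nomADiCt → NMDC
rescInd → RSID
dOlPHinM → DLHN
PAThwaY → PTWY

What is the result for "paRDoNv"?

What's happening: keep every other character starting from the first (positions 1st, 3rd, 5th, ...), then convert every letter to uppercase.
Applying both steps to "paRDoNv": "pRov", then "PROV".

PROV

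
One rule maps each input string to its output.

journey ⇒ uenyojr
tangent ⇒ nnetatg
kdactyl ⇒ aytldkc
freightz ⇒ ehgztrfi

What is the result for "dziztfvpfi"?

In each case the input is transformed by: swap each adjacent pair of characters (1↔2, 3↔4, ...), then move the first 3 characters to the end (rotate left by 3).
"dziztfvpfi" → "zdziftpvif" → "iftpvifzdz".
(Check on "freightz": → "rfiehgzt" → "ehgztrfi" ✓)

iftpvifzdz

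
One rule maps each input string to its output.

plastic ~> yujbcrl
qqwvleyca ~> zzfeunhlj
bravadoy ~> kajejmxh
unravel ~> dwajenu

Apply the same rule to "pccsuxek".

yllbdgnt

The rule is to shift every letter 9 places forward in the alphabet (wrapping around).
On "pccsuxek" that produces "yllbdgnt".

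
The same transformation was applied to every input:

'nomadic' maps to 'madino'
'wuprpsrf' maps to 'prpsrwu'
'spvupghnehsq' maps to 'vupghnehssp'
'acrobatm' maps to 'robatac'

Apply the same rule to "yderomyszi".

eromyszyd

The transformation: delete the last character, then move the first 2 characters to the end (rotate left by 2).
For "yderomyszi" the result is "eromyszyd".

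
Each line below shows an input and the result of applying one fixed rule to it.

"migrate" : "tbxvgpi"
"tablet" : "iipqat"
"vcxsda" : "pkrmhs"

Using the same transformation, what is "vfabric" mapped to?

What's happening: move the last character to the front, then shift every letter 11 places backward in the alphabet (wrapping around).
On "vfabric": the first step gives "cvfabri", and the second then gives "rkupqgx".

rkupqgx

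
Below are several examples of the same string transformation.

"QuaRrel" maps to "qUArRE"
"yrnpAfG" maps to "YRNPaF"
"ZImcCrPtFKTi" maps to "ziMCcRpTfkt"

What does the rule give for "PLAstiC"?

plaSTI

What's happening: delete the last character, then flip the case of every letter.
"PLAstiC" → "PLAsti" → "plaSTI".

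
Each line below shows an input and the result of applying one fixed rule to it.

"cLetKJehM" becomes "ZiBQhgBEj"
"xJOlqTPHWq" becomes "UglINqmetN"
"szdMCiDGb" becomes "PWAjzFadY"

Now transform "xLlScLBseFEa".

Each output is the input with this applied: shift every letter 3 places backward in the alphabet (wrapping around), then flip the case of every letter.
Starting from "xLlScLBseFEa": after the first operation, "uIiPzIYpbCBx"; after the second, "UiIpZiyPBcbX".

UiIpZiyPBcbX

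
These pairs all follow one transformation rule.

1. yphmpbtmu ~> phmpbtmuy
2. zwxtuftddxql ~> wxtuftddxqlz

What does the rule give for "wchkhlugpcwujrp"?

The rule is to move the first character to the end.
So "wchkhlugpcwujrp" becomes "chkhlugpcwujrpw".

chkhlugpcwujrpw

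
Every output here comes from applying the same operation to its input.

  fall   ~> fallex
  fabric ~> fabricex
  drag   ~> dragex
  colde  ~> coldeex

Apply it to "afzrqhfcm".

afzrqhfcmex

Each output is the input with this applied: append "ex".
So "afzrqhfcm" becomes "afzrqhfcmex".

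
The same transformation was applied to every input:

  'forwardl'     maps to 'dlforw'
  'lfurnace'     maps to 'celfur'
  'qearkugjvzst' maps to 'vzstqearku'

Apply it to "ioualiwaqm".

aqmioual

What's happening: swap the front and back halves of the string, then delete the first 2 characters.
"ioualiwaqm" → "iwaqmioual" → "aqmioual".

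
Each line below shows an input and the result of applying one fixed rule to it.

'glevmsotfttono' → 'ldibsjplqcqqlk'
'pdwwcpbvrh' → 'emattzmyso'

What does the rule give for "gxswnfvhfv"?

sduptkcsec

In each case the input is transformed by: move the last character to the front, then shift every letter 3 places backward in the alphabet (wrapping around).
Working it through for "gxswnfvhfv": intermediate "vgxswnfvhf", final "sduptkcsec".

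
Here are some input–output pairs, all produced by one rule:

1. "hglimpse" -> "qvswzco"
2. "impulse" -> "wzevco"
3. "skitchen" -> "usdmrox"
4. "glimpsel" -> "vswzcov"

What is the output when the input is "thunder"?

rexnob

Looking at the pairs, the operation is to delete the first character, then shift every letter 10 places forward in the alphabet (wrapping around).
"thunder" → "hunder" → "rexnob".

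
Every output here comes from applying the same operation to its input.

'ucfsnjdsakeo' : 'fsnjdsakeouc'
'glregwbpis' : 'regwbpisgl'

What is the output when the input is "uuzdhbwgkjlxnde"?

Rule — move the first 2 characters to the end (rotate left by 2).
Doing the same to "uuzdhbwgkjlxnde": "zdhbwgkjlxndeuu".

zdhbwgkjlxndeuu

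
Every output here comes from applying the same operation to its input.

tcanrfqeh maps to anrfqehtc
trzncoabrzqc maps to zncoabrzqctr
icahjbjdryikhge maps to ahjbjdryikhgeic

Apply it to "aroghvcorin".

oghvcorinar

The rule is to move the first 2 characters to the end (rotate left by 2).
On "aroghvcorin" that produces "oghvcorinar".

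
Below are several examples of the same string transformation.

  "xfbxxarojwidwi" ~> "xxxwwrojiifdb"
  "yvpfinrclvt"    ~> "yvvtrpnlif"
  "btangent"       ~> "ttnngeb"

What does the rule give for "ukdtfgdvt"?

vuttkgfd

Rule — sort the characters into reverse alphabetical order, then delete the last character.
Starting from "ukdtfgdvt": after the first operation, "vuttkgfdd"; after the second, "vuttkgfd".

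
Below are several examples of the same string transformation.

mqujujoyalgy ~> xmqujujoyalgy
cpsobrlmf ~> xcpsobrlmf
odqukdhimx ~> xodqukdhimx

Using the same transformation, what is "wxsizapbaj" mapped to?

xwxsizapbaj

What's happening: prepend "x".
"wxsizapbaj" → "xwxsizapbaj".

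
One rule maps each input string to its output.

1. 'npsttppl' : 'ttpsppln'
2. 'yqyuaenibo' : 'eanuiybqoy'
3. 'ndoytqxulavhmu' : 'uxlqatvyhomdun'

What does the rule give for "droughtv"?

guhotrvd

In each case the input is transformed by: swap the front and back halves of the string, then take characters alternately from the front and the back (1st, last, 2nd, 2nd-last, ...).
"droughtv" → "ghtvdrou" → "guhotrvd".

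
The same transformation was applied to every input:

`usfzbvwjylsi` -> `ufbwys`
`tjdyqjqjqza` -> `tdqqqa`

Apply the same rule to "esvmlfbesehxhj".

evlbshh

The pattern: keep every other character starting from the first (positions 1st, 3rd, 5th, ...).
Applying that to "esvmlfbesehxhj" gives "evlbshh".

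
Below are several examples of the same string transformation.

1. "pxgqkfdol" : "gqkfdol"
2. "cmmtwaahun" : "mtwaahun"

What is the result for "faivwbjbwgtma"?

ivwbjbwgtma

The pattern: delete the first 2 characters.
Doing the same to "faivwbjbwgtma": "ivwbjbwgtma".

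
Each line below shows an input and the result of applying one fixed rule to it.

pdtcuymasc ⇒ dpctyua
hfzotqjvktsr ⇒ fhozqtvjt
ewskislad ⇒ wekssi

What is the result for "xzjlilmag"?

zxljli

Each output is the input with this applied: swap each adjacent pair of characters (1↔2, 3↔4, ...), then delete the last 3 characters.
Applying both steps to "xzjlilmag": "zxljliamg", then "zxljli".
(Check on "hfzotqjvktsr": → "fhozqtvjtkrs" → "fhozqtvjt" ✓)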